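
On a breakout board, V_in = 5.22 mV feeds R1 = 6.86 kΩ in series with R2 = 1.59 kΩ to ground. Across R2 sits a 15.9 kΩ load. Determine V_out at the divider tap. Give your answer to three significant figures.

V_out ≈ 0.908 mV

First combine the lower leg with the load: R2 ‖ R_L = 1.445 kΩ.
Now apply the divider: V_out = 5.22 × 0.1740 = 0.9085 mV.
(Unloaded it would be 0.982 mV; the load pulls it down.)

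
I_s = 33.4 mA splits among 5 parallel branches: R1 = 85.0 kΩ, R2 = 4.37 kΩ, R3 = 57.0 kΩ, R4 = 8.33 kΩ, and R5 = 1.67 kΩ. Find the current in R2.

Conductances: ΣG = 1/85.0 + 1/4.37 + 1/57.0 + 1/8.33 + 1/1.67 = 0.9770 (1/kΩ).
Current divider: I(R2) = I_s · G_k/ΣG = 33.4 × (0.2288/0.9770) = 33.4 × 0.2342 = 7.823 mA.

I ≈ 7.82 mA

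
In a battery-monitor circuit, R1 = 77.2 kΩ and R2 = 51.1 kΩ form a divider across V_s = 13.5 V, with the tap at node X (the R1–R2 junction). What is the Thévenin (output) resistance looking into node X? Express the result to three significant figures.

Looking into X with the source shorted: R_th = R1·R2/(R1+R2) = 77.20 × 51.1/128.3 = 30.75 kΩ.

R_th ≈ 30.7 kΩ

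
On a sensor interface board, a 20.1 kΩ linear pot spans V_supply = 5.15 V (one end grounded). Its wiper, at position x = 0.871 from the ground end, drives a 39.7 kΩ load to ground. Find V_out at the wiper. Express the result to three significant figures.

The pot divides into 2.593 kΩ above the wiper and 17.51 kΩ below.
(x·R_p) ‖ R_L = 12.15 kΩ.
Loaded-divider output: V_out = 5.15 × 0.8241 = 4.244 V.

V_out ≈ 4.24 V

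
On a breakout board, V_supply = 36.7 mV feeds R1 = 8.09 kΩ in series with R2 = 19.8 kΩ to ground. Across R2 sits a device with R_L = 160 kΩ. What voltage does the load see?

First combine the lower leg with the load: R2 ‖ R_L = 17.62 kΩ.
Now apply the divider: V_out = 36.7 × 0.6853 = 25.15 mV.
(Unloaded it would be 26.1 mV; the load pulls it down.)

V_out ≈ 25.2 mV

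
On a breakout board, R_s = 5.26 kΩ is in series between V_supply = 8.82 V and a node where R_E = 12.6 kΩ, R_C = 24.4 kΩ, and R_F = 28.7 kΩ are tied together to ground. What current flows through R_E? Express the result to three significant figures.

I ≈ 0.385 mA

Equivalent of the parallel group: R_p = 6.444 kΩ.
Node voltage V_A = V_supply · R_p/(R_s + R_p) = 8.82 × 0.5506 = 4.856 V.
Branch current I = V_A/R_E = 4.856/12.6 = 0.3854 mA.
(Equivalently: I_total = 0.7536 mA, then current-divider fraction G_k/ΣG = 0.5114.)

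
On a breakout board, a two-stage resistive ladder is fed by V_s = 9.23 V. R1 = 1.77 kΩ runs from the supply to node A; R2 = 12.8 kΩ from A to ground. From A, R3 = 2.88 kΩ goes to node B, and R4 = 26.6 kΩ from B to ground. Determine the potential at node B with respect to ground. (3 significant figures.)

V_B ≈ 6.95 V

Looking into the second stage from A: R3 + R4 = 29.48 kΩ appears in parallel with R2.
R2 ‖ (R3+R4) = 8.925 kΩ.
V_A = 9.23 × 8.925/(1.77 + 8.925) = 7.702 V.
V_B = V_A × 0.9023 = 6.950 V.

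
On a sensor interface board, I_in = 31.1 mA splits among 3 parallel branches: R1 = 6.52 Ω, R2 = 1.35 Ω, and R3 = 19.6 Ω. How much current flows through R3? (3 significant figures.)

I ≈ 1.68 mA

Total conductance ΣG = 1/6.52 + 1/1.35 + 1/19.6 = 0.9451 (units of 1/Ω).
R3 takes the fraction G_k/ΣG = 0.05102/0.9451 = 0.05398, so I = 31.1 × 0.05398 = 1.679 mA.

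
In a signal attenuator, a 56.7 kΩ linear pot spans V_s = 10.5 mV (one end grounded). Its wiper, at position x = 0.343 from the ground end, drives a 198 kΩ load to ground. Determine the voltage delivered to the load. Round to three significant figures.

Split the track: R_lower = x·R_p = 19.45 kΩ, R_upper = (1−x)·R_p = 37.25 kΩ.
Lower segment in parallel with the load: 19.45 ‖ 198 = 17.71 kΩ.
Then V_out = V_s · 17.71/(37.25 + 17.71) = 3.383 mV.

V_out ≈ 3.38 mV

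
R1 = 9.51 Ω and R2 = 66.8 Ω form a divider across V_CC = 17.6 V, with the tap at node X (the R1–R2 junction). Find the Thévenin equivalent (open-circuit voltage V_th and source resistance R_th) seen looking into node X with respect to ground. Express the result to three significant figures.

V_th ≈ 15.4 V, R_th ≈ 8.32 Ω

Open-circuit (no load on X): V_th = V_CC · R2/(R1 + R2) = 17.6 × 66.8/(9.510 + 66.8) = 15.41 V.
Looking into X with the source shorted: R_th = R1·R2/(R1+R2) = 9.510 × 66.8/76.31 = 8.325 Ω.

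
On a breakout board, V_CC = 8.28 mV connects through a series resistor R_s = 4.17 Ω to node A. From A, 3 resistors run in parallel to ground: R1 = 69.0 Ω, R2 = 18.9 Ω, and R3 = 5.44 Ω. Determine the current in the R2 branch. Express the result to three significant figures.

Parallel bank: R_p = 1/(1/69.0 + 1/18.9 + 1/5.44) = 3.980 Ω.
V_A = 8.28 × 3.980/8.150 = 4.044 mV.
I(R2) = V_A / R2 = 4.044/18.9 = 0.2140 mA.

I ≈ 0.214 mA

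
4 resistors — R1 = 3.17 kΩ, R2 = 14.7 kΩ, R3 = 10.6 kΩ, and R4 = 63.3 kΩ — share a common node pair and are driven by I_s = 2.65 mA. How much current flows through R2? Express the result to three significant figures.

I ≈ 0.365 mA

Conductances: ΣG = 1/3.17 + 1/14.7 + 1/10.6 + 1/63.3 = 0.4936 (1/kΩ).
R2 takes the fraction G_k/ΣG = 0.06803/0.4936 = 0.1378, so I = 2.65 × 0.1378 = 0.3652 mA.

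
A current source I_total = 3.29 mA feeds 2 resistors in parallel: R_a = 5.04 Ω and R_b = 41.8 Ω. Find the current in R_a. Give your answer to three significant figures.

Two-branch current divider: I_k = I_total · R_other/(R_1 + R_2).
So I = 3.29 × 41.8/46.84 = 2.936 mA.

I ≈ 2.94 mA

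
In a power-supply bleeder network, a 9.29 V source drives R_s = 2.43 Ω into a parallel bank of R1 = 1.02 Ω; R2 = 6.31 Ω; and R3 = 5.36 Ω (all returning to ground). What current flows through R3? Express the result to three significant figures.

Parallel bank: R_p = 1/(1/1.02 + 1/6.31 + 1/5.36) = 0.7545 Ω.
V_A by voltage divider: V_A = 9.29 × 0.7545/(2.43 + 0.7545) = 2.201 V.
I(R3) = V_A / R3 = 2.201/5.36 = 0.4106 A.
(Equivalently: I_total = 2.917 A, then current-divider fraction G_k/ΣG = 0.1408.)

I ≈ 0.411 A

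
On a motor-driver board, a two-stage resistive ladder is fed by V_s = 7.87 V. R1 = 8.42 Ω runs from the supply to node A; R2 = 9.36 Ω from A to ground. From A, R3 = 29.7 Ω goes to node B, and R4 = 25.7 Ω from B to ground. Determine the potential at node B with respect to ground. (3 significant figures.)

V_B ≈ 1.78 V

Node A sees R2 in parallel with the series input of stage 2, R3 + R4 = 55.40 Ω.
Effective lower resistance at A: R2 ‖ 55.40 = 8.007 Ω.
So V_A = 7.87 × 0.4874 = 3.836 V.
Then the unloaded second divider: V_B = V_A × R4/(R3+R4) = 3.836 × 0.4639 = 1.780 V.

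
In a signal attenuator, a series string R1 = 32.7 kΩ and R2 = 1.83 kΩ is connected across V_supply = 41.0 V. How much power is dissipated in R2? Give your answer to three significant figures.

P ≈ 2.58 mW

The common current is I = 41.0/34.53 = 1.187 mA.
P = I²R = 1.410 × 1.83 = 2.580 mW.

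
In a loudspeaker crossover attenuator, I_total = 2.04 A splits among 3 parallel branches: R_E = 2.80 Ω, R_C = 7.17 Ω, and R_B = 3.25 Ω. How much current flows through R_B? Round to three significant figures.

Total conductance ΣG = 1/2.80 + 1/7.17 + 1/3.25 = 0.8043 (units of 1/Ω).
Current divider: I(R_B) = I_total · G_k/ΣG = 2.04 × (0.3077/0.8043) = 2.04 × 0.3826 = 0.7804 A.

I ≈ 0.780 A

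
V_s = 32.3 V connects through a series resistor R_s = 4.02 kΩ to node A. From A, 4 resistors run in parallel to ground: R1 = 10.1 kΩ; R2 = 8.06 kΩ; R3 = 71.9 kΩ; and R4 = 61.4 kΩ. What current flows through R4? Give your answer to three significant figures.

I ≈ 0.261 mA

Parallel bank: R_p = 1/(1/10.1 + 1/8.06 + 1/71.9 + 1/61.4) = 3.948 kΩ.
Node voltage V_A = V_s · R_p/(R_s + R_p) = 32.3 × 0.4955 = 16.00 V.
Branch current I = V_A/R4 = 16.00/61.4 = 0.2607 mA.
(Check via current divider: I_total = 4.054 mA; share G_k/ΣG = 0.06430 → same result.)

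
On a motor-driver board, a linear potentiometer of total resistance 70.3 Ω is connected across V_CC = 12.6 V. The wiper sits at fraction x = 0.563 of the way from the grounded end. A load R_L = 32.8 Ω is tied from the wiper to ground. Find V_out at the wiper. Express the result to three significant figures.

V_out ≈ 4.64 V

The pot divides into 30.72 Ω above the wiper and 39.58 Ω below.
Lower segment in parallel with the load: 39.58 ‖ 32.8 = 17.94 Ω.
V_out = 12.6 × 17.94/(30.72 + 17.94) = 4.645 V.
(Unloaded: V_out = x·V_CC = 7.09 V.)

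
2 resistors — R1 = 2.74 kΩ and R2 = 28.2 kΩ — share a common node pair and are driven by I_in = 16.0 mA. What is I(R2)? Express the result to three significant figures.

Two-branch current divider: I_k = I_in · R_other/(R_1 + R_2).
So I = 16.0 × 2.74/30.94 = 1.417 mA.

I ≈ 1.42 mA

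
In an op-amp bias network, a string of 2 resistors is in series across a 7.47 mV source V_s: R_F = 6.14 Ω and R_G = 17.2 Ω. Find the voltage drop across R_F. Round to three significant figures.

ΣR = 6.14 + 17.2 = 23.34 Ω.
Voltage divider: V = V_s · (6.140 / 23.34) = 7.47 × 0.2631 = 1.965 mV.

V ≈ 1.97 mV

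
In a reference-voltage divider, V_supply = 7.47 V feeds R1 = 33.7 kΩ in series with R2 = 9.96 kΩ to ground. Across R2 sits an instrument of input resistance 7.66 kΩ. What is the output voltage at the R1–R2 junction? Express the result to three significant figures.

R2 ‖ R_L = (9.96 × 7.66)/(9.96 + 7.66) = 4.330 kΩ.
Then V_out = V_supply · R2'/(R1 + R2') = 7.47 × 4.330/38.03 = 0.8505 V.

V_out ≈ 0.851 V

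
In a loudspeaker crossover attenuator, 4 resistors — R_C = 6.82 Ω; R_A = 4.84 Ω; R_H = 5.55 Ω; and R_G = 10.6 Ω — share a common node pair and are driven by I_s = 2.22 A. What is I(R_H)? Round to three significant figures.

Total conductance ΣG = 1/6.82 + 1/4.84 + 1/5.55 + 1/10.6 = 0.6278 (units of 1/Ω).
By the current-divider rule, I = I_s · G_k/ΣG = 2.22 × 0.2870 = 0.6372 A.

I ≈ 0.637 A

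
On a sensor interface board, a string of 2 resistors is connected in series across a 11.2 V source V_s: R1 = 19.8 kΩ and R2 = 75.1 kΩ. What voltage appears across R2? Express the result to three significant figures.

V ≈ 8.86 V

ΣR = 19.8 + 75.1 = 94.90 kΩ.
By the voltage-divider rule, V = 11.2 × 75.10/94.90 = 8.863 V.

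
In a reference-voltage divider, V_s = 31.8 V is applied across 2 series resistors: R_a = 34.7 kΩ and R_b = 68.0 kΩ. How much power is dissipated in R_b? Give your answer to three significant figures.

Series current I = V_s/ΣR = 31.8/102.7 = 0.3096 mA.
P(R_b) = I²·R_b = (0.3096)² × 68.0 = 6.520 mW.

P ≈ 6.52 mW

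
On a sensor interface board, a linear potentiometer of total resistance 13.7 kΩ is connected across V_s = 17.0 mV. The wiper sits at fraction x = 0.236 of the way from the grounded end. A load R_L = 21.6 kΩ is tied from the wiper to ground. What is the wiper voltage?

V_out ≈ 3.60 mV

Lower segment x·R_p = 3.233 kΩ; upper segment (1−x)·R_p = 10.47 kΩ.
(x·R_p) ‖ R_L = 2.812 kΩ.
Loaded-divider output: V_out = 17.0 × 0.2118 = 3.600 mV.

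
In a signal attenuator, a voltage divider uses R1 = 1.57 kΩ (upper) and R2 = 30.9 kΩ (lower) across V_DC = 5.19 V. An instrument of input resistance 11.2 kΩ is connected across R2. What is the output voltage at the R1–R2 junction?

First combine the lower leg with the load: R2 ‖ R_L = 8.220 kΩ.
Voltage divider with the loaded lower leg: V_out = 5.19 × 8.220/(1.57 + 8.220) = 5.19 × 0.8396 = 4.358 V.

V_out ≈ 4.36 V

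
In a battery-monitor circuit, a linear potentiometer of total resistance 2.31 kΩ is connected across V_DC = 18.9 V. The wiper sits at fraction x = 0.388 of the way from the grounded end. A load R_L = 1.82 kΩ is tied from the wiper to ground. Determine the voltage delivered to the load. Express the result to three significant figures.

Split the track: R_lower = x·R_p = 0.8963 kΩ, R_upper = (1−x)·R_p = 1.414 kΩ.
Lower segment in parallel with the load: 0.8963 ‖ 1.82 = 0.6005 kΩ.
Loaded-divider output: V_out = 18.9 × 0.2981 = 5.635 V.

V_out ≈ 5.63 V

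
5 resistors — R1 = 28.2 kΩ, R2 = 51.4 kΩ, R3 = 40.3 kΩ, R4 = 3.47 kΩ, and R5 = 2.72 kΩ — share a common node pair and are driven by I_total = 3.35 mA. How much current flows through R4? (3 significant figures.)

I ≈ 1.31 mA

ΣG = 1/28.2 + 1/51.4 + 1/40.3 + 1/3.47 + 1/2.72 = 0.7356.
R4 takes the fraction G_k/ΣG = 0.2882/0.7356 = 0.3918, so I = 3.35 × 0.3918 = 1.312 mA.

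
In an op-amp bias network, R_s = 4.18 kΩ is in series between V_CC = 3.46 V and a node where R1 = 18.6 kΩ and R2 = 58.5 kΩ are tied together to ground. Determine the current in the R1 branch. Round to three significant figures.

Equivalent of the parallel group: R_p = 14.11 kΩ.
V_A = 3.46 × 14.11/18.29 = 2.669 V.
Branch current I = V_A/R1 = 2.669/18.6 = 0.1435 mA.
(Equivalently: I_total = 0.1891 mA, then current-divider fraction G_k/ΣG = 0.7588.)

I ≈ 0.144 mA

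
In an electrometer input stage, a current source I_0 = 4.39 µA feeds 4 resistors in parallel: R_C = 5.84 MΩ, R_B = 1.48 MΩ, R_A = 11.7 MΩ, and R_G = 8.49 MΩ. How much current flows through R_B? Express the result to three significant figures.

I ≈ 2.82 µA

Total conductance ΣG = 1/5.84 + 1/1.48 + 1/11.7 + 1/8.49 = 1.050 (units of 1/MΩ).
R_B takes the fraction G_k/ΣG = 0.6757/1.050 = 0.6434, so I = 4.39 × 0.6434 = 2.825 µA.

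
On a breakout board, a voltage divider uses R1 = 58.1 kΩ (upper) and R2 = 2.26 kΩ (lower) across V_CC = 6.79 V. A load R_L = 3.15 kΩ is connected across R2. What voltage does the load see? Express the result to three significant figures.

V_out ≈ 0.150 V

First combine the lower leg with the load: R2 ‖ R_L = 1.316 kΩ.
Voltage divider with the loaded lower leg: V_out = 6.79 × 1.316/(58.1 + 1.316) = 6.79 × 0.02215 = 0.1504 V.
(Unloaded it would be 0.254 V; the load pulls it down.)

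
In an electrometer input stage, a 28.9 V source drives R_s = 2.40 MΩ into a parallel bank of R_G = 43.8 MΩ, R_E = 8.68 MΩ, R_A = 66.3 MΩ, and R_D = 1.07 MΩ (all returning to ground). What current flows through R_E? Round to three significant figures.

Equivalent of the parallel group: R_p = 0.9194 MΩ.
V_A = 28.9 × 0.9194/3.319 = 8.004 V.
Branch current I = V_A/R_E = 8.004/8.68 = 0.9222 µA.

I ≈ 0.922 µA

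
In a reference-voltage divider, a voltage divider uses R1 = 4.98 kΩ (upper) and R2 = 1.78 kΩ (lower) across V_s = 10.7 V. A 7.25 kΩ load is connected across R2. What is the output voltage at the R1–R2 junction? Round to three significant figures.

V_out ≈ 2.39 V

The load sits in parallel with R2, giving an effective lower resistance R2' = R2·R_L/(R2+R_L) = 1.429 kΩ.
Voltage divider with the loaded lower leg: V_out = 10.7 × 1.429/(4.98 + 1.429) = 10.7 × 0.2230 = 2.386 V.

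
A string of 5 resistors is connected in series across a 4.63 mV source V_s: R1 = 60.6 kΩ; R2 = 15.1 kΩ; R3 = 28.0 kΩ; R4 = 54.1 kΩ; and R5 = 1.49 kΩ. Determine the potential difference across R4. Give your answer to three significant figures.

V ≈ 1.57 mV

Total series resistance ΣR = 60.6 + 15.1 + 28.0 + 54.1 + 1.49 = 159.3 kΩ.
By the voltage-divider rule, V = 4.63 × 54.10/159.3 = 1.572 mV.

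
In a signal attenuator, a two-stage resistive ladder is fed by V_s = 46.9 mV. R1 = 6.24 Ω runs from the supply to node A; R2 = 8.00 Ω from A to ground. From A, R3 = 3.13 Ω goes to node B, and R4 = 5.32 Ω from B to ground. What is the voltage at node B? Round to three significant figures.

The second stage (R3 + R4 = 8.450 Ω) loads node A in parallel with R2.
R2 ‖ (R3+R4) = 4.109 Ω.
So V_A = 46.9 × 0.3971 = 18.62 mV.
Stage 2 is unloaded, so V_B = V_A · R4/(R3+R4) = 18.62 × 5.32/8.450 = 11.72 mV.

V_B ≈ 11.7 mV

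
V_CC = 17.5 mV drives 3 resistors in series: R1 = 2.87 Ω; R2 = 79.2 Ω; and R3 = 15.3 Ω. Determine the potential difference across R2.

V ≈ 14.2 mV

Total series resistance ΣR = 2.87 + 79.2 + 15.3 = 97.37 Ω.
Voltage divider: V = V_CC · (79.20 / 97.37) = 17.5 × 0.8134 = 14.23 mV.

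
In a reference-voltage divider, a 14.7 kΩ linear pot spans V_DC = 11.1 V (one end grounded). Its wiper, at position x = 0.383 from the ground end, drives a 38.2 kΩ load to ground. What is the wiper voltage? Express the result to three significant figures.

V_out ≈ 3.90 V

Lower segment x·R_p = 5.630 kΩ; upper segment (1−x)·R_p = 9.070 kΩ.
R_L loads the lower segment: effective lower R = 4.907 kΩ.
Loaded-divider output: V_out = 11.1 × 0.3511 = 3.897 V.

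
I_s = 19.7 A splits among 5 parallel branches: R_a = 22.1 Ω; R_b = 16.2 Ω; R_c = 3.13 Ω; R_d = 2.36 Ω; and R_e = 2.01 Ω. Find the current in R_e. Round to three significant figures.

Total conductance ΣG = 1/22.1 + 1/16.2 + 1/3.13 + 1/2.36 + 1/2.01 = 1.348 (units of 1/Ω).
By the current-divider rule, I = I_s · G_k/ΣG = 19.7 × 0.3692 = 7.272 A.

I ≈ 7.27 A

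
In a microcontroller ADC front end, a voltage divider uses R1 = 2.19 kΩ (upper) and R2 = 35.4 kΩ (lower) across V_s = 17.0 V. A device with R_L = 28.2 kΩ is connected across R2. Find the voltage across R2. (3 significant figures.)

V_out ≈ 14.9 V

First combine the lower leg with the load: R2 ‖ R_L = 15.70 kΩ.
Now apply the divider: V_out = 17.0 × 0.8776 = 14.92 V.
(Unloaded it would be 16.0 V; the load pulls it down.)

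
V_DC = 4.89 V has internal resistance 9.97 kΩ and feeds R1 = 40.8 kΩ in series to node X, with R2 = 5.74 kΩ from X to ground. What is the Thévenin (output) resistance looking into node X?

R_th ≈ 5.16 kΩ

R1' = 9.97 + 40.8 = 50.77 kΩ (source resistance + R1).
Looking into X with the source shorted: R_th = R1'·R2/(R1'+R2) = 50.77 × 5.74/56.51 = 5.157 kΩ.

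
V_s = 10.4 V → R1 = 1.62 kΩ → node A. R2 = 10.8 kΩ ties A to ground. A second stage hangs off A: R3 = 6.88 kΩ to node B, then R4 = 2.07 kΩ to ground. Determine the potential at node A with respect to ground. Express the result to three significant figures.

The second stage (R3 + R4 = 8.950 kΩ) loads node A in parallel with R2.
R2 ‖ (R3+R4) = 4.894 kΩ.
So V_A = 10.4 × 0.7513 = 7.814 V.

V_A ≈ 7.81 V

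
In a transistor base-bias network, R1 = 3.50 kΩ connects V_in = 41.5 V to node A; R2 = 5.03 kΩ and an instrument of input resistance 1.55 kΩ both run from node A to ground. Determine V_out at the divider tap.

V_out ≈ 10.5 V

The load sits in parallel with R2, giving an effective lower resistance R2' = R2·R_L/(R2+R_L) = 1.185 kΩ.
Then V_out = V_in · R2'/(R1 + R2') = 41.5 × 1.185/4.685 = 10.50 V.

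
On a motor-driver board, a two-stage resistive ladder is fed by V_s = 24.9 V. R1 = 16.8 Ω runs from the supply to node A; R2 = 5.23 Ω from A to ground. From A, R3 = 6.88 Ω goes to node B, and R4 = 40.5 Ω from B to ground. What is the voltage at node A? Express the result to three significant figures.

V_A ≈ 5.45 V

Node A sees R2 in parallel with the series input of stage 2, R3 + R4 = 47.38 Ω.
R2 ‖ (R3+R4) = 4.710 Ω.
First divider: V_A = V_s · 4.710/(16.8 + 4.710) = 5.452 V.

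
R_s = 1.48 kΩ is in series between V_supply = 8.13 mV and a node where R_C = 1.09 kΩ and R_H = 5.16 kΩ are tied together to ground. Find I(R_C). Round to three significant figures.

Combine the parallel branches: R_p = (1/1.09 + 1/5.16)⁻¹ = 0.8999 kΩ.
Node voltage V_A = V_supply · R_p/(R_s + R_p) = 8.13 × 0.3781 = 3.074 mV.
Branch current I = V_A/R_C = 3.074/1.09 = 2.820 µA.

I ≈ 2.82 µA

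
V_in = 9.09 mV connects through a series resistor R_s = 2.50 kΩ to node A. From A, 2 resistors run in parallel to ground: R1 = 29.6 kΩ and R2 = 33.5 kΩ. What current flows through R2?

Equivalent of the parallel group: R_p = 15.71 kΩ.
V_A = 9.09 × 15.71/18.21 = 7.842 mV.
I(R2) = V_A / R2 = 7.842/33.5 = 0.2341 µA.

I ≈ 0.234 µA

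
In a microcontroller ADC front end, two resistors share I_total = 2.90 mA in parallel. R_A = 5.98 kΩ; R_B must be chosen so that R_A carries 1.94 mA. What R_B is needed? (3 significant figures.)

The fraction through R_A equals R_B/(R_A+R_B).
1.94/2.90 = R_B/(R_A + R_B) → R_B = R_A · (0.6690)/(1 − 0.6690) = 5.98 × 2.021 = 12.08 kΩ.

R_B ≈ 12.1 kΩ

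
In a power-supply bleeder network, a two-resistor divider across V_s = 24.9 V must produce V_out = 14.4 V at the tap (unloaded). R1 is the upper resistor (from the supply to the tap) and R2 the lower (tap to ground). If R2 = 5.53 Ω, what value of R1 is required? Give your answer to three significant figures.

R1 ≈ 4.03 Ω

Required fraction k = V_out/V_s = 0.5783.
Rearranging, R1 = R2·(1−k)/k = 5.53 × 0.7292 = 4.032 Ω.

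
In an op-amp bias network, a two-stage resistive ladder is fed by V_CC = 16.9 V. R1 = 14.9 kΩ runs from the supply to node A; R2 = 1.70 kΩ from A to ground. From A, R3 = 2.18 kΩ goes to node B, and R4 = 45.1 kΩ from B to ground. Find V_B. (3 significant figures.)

Node A sees R2 in parallel with the series input of stage 2, R3 + R4 = 47.28 kΩ.
Effective lower resistance at A: R2 ‖ 47.28 = 1.641 kΩ.
So V_A = 16.9 × 0.09921 = 1.677 V.
Then the unloaded second divider: V_B = V_A × R4/(R3+R4) = 1.677 × 0.9539 = 1.599 V.

V_B ≈ 1.60 V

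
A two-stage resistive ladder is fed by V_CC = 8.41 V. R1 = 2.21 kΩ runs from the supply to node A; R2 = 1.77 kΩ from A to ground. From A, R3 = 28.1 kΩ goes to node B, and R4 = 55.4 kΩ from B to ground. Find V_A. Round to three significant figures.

Looking into the second stage from A: R3 + R4 = 83.50 kΩ appears in parallel with R2.
R2 ‖ (R3+R4) = 1.733 kΩ.
V_A = 8.41 × 1.733/(2.21 + 1.733) = 3.697 V.

V_A ≈ 3.70 V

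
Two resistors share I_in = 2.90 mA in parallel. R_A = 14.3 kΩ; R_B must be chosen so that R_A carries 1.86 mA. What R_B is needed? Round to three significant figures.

R_B ≈ 25.6 kΩ

Two-branch current divider: I_A = I_in · R_B/(R_A + R_B).
With f = 0.6414, R_B = R_A · f/(1−f) = 14.3 × 1.788 = 25.58 kΩ.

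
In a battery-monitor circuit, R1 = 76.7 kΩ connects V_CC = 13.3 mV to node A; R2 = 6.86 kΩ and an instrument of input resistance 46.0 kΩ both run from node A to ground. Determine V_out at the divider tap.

V_out ≈ 0.960 mV

First combine the lower leg with the load: R2 ‖ R_L = 5.970 kΩ.
Then V_out = V_CC · R2'/(R1 + R2') = 13.3 × 5.970/82.67 = 0.9604 mV.
(Unloaded it would be 1.09 mV; the load pulls it down.)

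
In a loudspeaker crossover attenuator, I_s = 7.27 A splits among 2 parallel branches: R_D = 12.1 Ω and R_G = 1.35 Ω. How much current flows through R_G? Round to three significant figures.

I ≈ 6.54 A

Two-branch current divider: I_k = I_s · R_other/(R_1 + R_2).
I(R_G) = 7.27 × 12.1/(12.1 + 1.35) = 7.27 × 0.8996 = 6.540 A.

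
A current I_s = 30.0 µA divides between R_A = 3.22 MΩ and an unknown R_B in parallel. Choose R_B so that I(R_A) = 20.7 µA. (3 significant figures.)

R_B ≈ 7.17 MΩ

In a two-way split, I_A/I_s = R_B/(R_A + R_B).
20.7/30.0 = R_B/(R_A + R_B) → R_B = R_A · (0.6900)/(1 − 0.6900) = 3.22 × 2.226 = 7.167 MΩ.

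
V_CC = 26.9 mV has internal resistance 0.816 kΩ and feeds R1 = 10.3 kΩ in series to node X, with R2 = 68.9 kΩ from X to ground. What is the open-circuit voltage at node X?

V_th ≈ 23.2 mV

R1' = 0.816 + 10.3 = 11.12 kΩ (source resistance + R1).
With X open, the divider is unloaded: V_th = 26.9 × 68.9/80.02 = 23.16 mV.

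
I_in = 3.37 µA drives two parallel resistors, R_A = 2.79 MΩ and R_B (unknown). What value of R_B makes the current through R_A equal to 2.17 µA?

Two-branch current divider: I_A = I_in · R_B/(R_A + R_B).
2.17/3.37 = R_B/(R_A + R_B) → R_B = R_A · (0.6439)/(1 − 0.6439) = 2.79 × 1.808 = 5.045 MΩ.

R_B ≈ 5.05 MΩ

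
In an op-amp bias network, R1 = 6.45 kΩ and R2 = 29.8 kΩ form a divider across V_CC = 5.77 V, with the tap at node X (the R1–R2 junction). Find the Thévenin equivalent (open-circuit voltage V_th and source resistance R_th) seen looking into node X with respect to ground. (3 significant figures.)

With X open, the divider is unloaded: V_th = 5.77 × 29.8/36.25 = 4.743 V.
Looking into X with the source shorted: R_th = R1·R2/(R1+R2) = 6.450 × 29.8/36.25 = 5.302 kΩ.

V_th ≈ 4.74 V, R_th ≈ 5.30 kΩ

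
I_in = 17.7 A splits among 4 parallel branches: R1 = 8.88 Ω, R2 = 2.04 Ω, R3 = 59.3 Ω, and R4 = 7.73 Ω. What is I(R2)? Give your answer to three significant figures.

I ≈ 11.6 A

Conductances: ΣG = 1/8.88 + 1/2.04 + 1/59.3 + 1/7.73 = 0.7490 (1/Ω).
By the current-divider rule, I = I_in · G_k/ΣG = 17.7 × 0.6544 = 11.58 A.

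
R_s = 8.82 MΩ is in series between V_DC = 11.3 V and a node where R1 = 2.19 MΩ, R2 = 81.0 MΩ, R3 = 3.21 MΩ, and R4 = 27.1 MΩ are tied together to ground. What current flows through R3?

I ≈ 0.429 µA

Combine the parallel branches: R_p = (1/2.19 + 1/81.0 + 1/3.21 + 1/27.1)⁻¹ = 1.223 MΩ.
V_A = 11.3 × 1.223/10.04 = 1.376 V.
Branch current I = V_A/R3 = 1.376/3.21 = 0.4288 µA.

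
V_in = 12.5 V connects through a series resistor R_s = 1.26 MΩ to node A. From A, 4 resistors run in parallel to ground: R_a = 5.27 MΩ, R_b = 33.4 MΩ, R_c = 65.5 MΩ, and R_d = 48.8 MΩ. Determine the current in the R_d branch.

Parallel bank: R_p = 1/(1/5.27 + 1/33.4 + 1/65.5 + 1/48.8) = 3.915 MΩ.
V_A = 12.5 × 3.915/5.175 = 9.456 V.
Branch current I = V_A/R_d = 9.456/48.8 = 0.1938 µA.

I ≈ 0.194 µA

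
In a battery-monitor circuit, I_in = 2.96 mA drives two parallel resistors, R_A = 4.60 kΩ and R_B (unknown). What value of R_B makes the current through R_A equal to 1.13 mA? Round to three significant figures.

R_B ≈ 2.84 kΩ

In a two-way split, I_A/I_in = R_B/(R_A + R_B).
1.13/2.96 = R_B/(R_A + R_B) → R_B = R_A · (0.3818)/(1 − 0.3818) = 4.60 × 0.6175 = 2.840 kΩ.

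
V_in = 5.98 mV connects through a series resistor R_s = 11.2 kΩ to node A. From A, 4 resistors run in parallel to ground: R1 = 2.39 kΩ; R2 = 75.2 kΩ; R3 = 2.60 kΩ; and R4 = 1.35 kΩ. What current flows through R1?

Equivalent of the parallel group: R_p = 0.6422 kΩ.
Node voltage V_A = V_in · R_p/(R_s + R_p) = 5.98 × 0.05423 = 0.3243 mV.
I(R1) = V_A / R1 = 0.3243/2.39 = 0.1357 µA.
(Equivalently: I_total = 0.5050 µA, then current-divider fraction G_k/ΣG = 0.2687.)

I ≈ 0.136 µA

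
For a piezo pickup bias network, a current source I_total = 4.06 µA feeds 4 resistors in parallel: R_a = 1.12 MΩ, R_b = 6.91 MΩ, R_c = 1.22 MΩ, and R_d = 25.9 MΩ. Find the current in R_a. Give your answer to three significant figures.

Total conductance ΣG = 1/1.12 + 1/6.91 + 1/1.22 + 1/25.9 = 1.896 (units of 1/MΩ).
Current divider: I(R_a) = I_total · G_k/ΣG = 4.06 × (0.8929/1.896) = 4.06 × 0.4710 = 1.912 µA.

I ≈ 1.91 µA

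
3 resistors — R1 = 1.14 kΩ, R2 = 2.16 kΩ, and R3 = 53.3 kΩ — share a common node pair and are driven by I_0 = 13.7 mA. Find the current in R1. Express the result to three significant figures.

I ≈ 8.84 mA

Conductances: ΣG = 1/1.14 + 1/2.16 + 1/53.3 = 1.359 (1/kΩ).
R1 takes the fraction G_k/ΣG = 0.8772/1.359 = 0.6455, so I = 13.7 × 0.6455 = 8.843 mA.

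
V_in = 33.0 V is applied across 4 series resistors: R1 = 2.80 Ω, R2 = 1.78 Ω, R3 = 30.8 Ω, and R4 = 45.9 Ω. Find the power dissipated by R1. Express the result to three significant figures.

P ≈ 0.462 W

Series current I = V_in/ΣR = 33.0/81.28 = 0.4060 A.
P = I²R = 0.1648 × 2.80 = 0.4615 W.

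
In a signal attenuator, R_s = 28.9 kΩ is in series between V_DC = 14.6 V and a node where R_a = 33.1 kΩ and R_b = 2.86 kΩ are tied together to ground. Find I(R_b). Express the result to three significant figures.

I ≈ 0.426 mA

Equivalent of the parallel group: R_p = 2.633 kΩ.
V_A by voltage divider: V_A = 14.6 × 2.633/(28.9 + 2.633) = 1.219 V.
I(R_b) = V_A / R_b = 1.219/2.86 = 0.4262 mA.
(Equivalently: I_total = 0.4630 mA, then current-divider fraction G_k/ΣG = 0.9205.)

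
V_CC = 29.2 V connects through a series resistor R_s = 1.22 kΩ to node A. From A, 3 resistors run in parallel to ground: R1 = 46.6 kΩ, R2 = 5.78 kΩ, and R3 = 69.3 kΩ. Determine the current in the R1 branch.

I ≈ 0.499 mA

Parallel bank: R_p = 1/(1/46.6 + 1/5.78 + 1/69.3) = 4.787 kΩ.
Node voltage V_A = V_CC · R_p/(R_s + R_p) = 29.2 × 0.7969 = 23.27 V.
Branch current I = V_A/R1 = 23.27/46.6 = 0.4993 mA.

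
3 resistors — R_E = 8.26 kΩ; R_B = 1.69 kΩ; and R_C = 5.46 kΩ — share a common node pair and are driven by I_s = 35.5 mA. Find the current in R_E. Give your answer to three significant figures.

I ≈ 4.80 mA

Conductances: ΣG = 1/8.26 + 1/1.69 + 1/5.46 = 0.8959 (1/kΩ).
Current divider: I(R_E) = I_s · G_k/ΣG = 35.5 × (0.1211/0.8959) = 35.5 × 0.1351 = 4.797 mA.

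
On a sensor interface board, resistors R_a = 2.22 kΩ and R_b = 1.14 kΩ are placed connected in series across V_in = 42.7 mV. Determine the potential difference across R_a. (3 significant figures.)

Total series resistance ΣR = 2.22 + 1.14 = 3.360 kΩ.
V = V_in · R/ΣR = 42.7 × 0.6607 = 28.21 mV.

V ≈ 28.2 mV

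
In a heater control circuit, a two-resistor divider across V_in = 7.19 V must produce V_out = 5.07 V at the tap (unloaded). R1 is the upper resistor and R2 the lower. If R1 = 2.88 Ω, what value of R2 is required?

The divider ratio is R2/(R1+R2) = 5.07/7.19 = 0.7051.
So R2 = R1 · V_out/(V_in − V_out) = 2.88 × 5.07/(7.19 − 5.07) = 2.88 × 2.392 = 6.888 Ω.

R2 ≈ 6.89 Ω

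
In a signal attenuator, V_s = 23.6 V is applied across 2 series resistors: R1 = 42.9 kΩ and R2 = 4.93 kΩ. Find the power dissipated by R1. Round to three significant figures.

P ≈ 10.4 mW

The common current is I = 23.6/47.83 = 0.4934 mA.
P(R1) = I²·R1 = (0.4934)² × 42.9 = 10.44 mW.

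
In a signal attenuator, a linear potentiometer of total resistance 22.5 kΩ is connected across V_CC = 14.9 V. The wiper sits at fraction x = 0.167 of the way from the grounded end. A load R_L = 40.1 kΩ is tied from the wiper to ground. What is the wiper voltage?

Lower segment x·R_p = 3.758 kΩ; upper segment (1−x)·R_p = 18.74 kΩ.
(x·R_p) ‖ R_L = 3.436 kΩ.
V_out = 14.9 × 3.436/(18.74 + 3.436) = 2.308 V.

V_out ≈ 2.31 V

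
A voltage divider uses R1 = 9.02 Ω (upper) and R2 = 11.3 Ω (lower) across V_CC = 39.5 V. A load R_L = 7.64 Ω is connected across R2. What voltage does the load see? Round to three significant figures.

V_out ≈ 13.3 V

R2 ‖ R_L = (11.3 × 7.64)/(11.3 + 7.64) = 4.558 Ω.
Voltage divider with the loaded lower leg: V_out = 39.5 × 4.558/(9.02 + 4.558) = 39.5 × 0.3357 = 13.26 V.
(Unloaded it would be 22.0 V; the load pulls it down.)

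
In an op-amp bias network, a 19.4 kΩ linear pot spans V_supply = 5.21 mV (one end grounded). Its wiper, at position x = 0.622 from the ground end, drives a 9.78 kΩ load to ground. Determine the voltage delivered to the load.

V_out ≈ 2.21 mV

Lower segment x·R_p = 12.07 kΩ; upper segment (1−x)·R_p = 7.333 kΩ.
R_L loads the lower segment: effective lower R = 5.402 kΩ.
Then V_out = V_supply · 5.402/(7.333 + 5.402) = 2.210 mV.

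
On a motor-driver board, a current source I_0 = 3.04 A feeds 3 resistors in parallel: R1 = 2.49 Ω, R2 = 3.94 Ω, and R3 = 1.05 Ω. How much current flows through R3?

Conductances: ΣG = 1/2.49 + 1/3.94 + 1/1.05 = 1.608 (1/Ω).
Current divider: I(R3) = I_0 · G_k/ΣG = 3.04 × (0.9524/1.608) = 3.04 × 0.5924 = 1.801 A.

I ≈ 1.80 A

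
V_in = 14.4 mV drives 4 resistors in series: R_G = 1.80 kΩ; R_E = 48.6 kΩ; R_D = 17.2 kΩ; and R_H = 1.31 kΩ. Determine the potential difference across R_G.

V ≈ 0.376 mV

ΣR = 1.80 + 48.6 + 17.2 + 1.31 = 68.91 kΩ.
V = V_in · R/ΣR = 14.4 × 0.02612 = 0.3761 mV.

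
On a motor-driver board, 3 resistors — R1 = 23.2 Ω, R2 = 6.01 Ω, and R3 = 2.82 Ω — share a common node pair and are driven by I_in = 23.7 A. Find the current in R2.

I ≈ 6.99 A

Total conductance ΣG = 1/23.2 + 1/6.01 + 1/2.82 = 0.5641 (units of 1/Ω).
Current divider: I(R2) = I_in · G_k/ΣG = 23.7 × (0.1664/0.5641) = 23.7 × 0.2950 = 6.991 A.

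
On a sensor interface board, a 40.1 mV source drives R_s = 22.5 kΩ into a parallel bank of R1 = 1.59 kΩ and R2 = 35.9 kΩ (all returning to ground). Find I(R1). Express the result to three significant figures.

Combine the parallel branches: R_p = (1/1.59 + 1/35.9)⁻¹ = 1.523 kΩ.
V_A = 40.1 × 1.523/24.02 = 2.542 mV.
I(R1) = V_A / R1 = 2.542/1.59 = 1.598 µA.

I ≈ 1.60 µA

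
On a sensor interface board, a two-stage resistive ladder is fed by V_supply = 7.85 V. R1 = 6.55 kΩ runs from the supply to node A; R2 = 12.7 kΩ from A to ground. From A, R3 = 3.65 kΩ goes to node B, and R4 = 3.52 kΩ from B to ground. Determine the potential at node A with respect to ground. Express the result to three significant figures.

Node A sees R2 in parallel with the series input of stage 2, R3 + R4 = 7.170 kΩ.
Effective lower resistance at A: R2 ‖ 7.170 = 4.583 kΩ.
So V_A = 7.85 × 0.4116 = 3.231 V.

V_A ≈ 3.23 V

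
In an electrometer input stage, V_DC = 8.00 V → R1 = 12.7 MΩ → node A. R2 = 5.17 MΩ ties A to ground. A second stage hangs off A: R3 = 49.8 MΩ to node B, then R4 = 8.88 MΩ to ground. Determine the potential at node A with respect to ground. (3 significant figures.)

The second stage (R3 + R4 = 58.68 MΩ) loads node A in parallel with R2.
Effective lower resistance at A: R2 ‖ 58.68 = 4.751 MΩ.
So V_A = 8.00 × 0.2723 = 2.178 V.

V_A ≈ 2.18 V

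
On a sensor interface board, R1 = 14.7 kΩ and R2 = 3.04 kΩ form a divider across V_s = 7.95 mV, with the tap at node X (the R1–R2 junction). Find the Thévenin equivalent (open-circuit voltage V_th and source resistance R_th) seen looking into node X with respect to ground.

Open-circuit (no load on X): V_th = V_s · R2/(R1 + R2) = 7.95 × 3.04/(14.70 + 3.04) = 1.362 mV.
Zeroing V_s shorts the top of R1 to ground, so R_th = R1 ‖ R2 = 2.519 kΩ.

V_th ≈ 1.36 mV, R_th ≈ 2.52 kΩ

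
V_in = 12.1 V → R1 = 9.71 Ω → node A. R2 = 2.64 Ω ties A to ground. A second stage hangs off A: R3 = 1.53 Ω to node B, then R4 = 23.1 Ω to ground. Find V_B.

Node A sees R2 in parallel with the series input of stage 2, R3 + R4 = 24.63 Ω.
R2 ‖ (R3+R4) = 2.384 Ω.
V_A = 12.1 × 2.384/(9.71 + 2.384) = 2.386 V.
V_B = V_A × 0.9379 = 2.237 V.

V_B ≈ 2.24 V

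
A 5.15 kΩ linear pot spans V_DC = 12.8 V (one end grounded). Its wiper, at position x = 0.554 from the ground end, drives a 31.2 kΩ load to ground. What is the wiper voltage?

Lower segment x·R_p = 2.853 kΩ; upper segment (1−x)·R_p = 2.297 kΩ.
(x·R_p) ‖ R_L = 2.614 kΩ.
Then V_out = V_DC · 2.614/(2.297 + 2.614) = 6.813 V.

V_out ≈ 6.81 V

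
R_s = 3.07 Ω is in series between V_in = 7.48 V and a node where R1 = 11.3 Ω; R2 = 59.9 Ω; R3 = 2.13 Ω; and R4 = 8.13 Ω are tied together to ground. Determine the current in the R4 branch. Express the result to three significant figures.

I ≈ 0.293 A

Equivalent of the parallel group: R_p = 1.433 Ω.
V_A by voltage divider: V_A = 7.48 × 1.433/(3.07 + 1.433) = 2.381 V.
Branch current I = V_A/R4 = 2.381/8.13 = 0.2928 A.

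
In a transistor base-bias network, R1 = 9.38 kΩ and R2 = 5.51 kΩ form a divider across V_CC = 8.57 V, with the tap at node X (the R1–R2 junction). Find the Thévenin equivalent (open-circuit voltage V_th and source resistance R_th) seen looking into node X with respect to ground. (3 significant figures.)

With X open, the divider is unloaded: V_th = 8.57 × 5.51/14.89 = 3.171 V.
Looking into X with the source shorted: R_th = R1·R2/(R1+R2) = 9.380 × 5.51/14.89 = 3.471 kΩ.

V_th ≈ 3.17 V, R_th ≈ 3.47 kΩ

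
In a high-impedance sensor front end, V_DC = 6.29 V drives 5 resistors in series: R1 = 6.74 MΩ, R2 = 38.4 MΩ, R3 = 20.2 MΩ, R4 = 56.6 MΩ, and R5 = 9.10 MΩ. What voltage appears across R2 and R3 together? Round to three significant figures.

Total series resistance ΣR = 6.74 + 38.4 + 20.2 + 56.6 + 9.10 = 131.0 MΩ.
R_{R2..R3} = 38.4 + 20.2 = 58.60 MΩ.
Voltage divider: V = V_DC · (58.60 / 131.0) = 6.29 × 0.4472 = 2.813 V.

V ≈ 2.81 V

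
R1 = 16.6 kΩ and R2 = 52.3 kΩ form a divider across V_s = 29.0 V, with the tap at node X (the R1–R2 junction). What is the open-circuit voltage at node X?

Open-circuit (no load on X): V_th = V_s · R2/(R1 + R2) = 29.0 × 52.3/(16.60 + 52.3) = 22.01 V.

V_th ≈ 22.0 V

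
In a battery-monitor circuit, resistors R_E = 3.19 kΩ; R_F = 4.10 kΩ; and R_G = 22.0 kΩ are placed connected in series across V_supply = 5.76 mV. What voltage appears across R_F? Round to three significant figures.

Series total: ΣR = 3.19 + 4.10 + 22.0 = 29.29 kΩ.
Voltage divider: V = V_supply · (4.100 / 29.29) = 5.76 × 0.1400 = 0.8063 mV.

V ≈ 0.806 mV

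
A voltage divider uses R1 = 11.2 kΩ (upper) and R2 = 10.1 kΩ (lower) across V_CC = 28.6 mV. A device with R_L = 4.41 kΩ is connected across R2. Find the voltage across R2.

V_out ≈ 6.15 mV

R2 ‖ R_L = (10.1 × 4.41)/(10.1 + 4.41) = 3.070 kΩ.
Now apply the divider: V_out = 28.6 × 0.2151 = 6.152 mV.
(Unloaded it would be 13.6 mV; the load pulls it down.)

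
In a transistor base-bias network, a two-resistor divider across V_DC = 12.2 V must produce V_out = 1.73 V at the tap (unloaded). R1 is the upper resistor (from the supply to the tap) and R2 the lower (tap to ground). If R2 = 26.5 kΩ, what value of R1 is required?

R1 ≈ 160 kΩ

V_out/V_DC = R2/(R1+R2) = 0.1418.
R1 = R2·(1/k − 1) = 26.5 × 6.052 = 160.4 kΩ.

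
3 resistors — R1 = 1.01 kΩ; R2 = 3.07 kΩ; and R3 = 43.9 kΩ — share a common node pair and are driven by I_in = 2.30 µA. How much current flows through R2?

I ≈ 0.560 µA

ΣG = 1/1.01 + 1/3.07 + 1/43.9 = 1.339.
R2 takes the fraction G_k/ΣG = 0.3257/1.339 = 0.2433, so I = 2.30 × 0.2433 = 0.5597 µA.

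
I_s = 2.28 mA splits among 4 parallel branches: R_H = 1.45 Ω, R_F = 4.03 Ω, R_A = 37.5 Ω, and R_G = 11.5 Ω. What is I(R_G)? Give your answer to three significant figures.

Conductances: ΣG = 1/1.45 + 1/4.03 + 1/37.5 + 1/11.5 = 1.051 (1/Ω).
By the current-divider rule, I = I_s · G_k/ΣG = 2.28 × 0.08270 = 0.1886 mA.

I ≈ 0.189 mA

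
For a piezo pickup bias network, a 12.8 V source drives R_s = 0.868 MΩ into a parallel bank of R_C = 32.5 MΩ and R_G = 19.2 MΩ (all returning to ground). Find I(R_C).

Parallel bank: R_p = 1/(1/32.5 + 1/19.2) = 12.07 MΩ.
Node voltage V_A = V_CC · R_p/(R_s + R_p) = 12.8 × 0.9329 = 11.94 V.
I(R_C) = V_A / R_C = 11.94/32.5 = 0.3674 µA.

I ≈ 0.367 µA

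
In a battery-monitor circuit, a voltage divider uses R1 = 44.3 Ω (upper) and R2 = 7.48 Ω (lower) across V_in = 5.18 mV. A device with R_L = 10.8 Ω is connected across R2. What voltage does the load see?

First combine the lower leg with the load: R2 ‖ R_L = 4.419 Ω.
Voltage divider with the loaded lower leg: V_out = 5.18 × 4.419/(44.3 + 4.419) = 5.18 × 0.09071 = 0.4699 mV.

V_out ≈ 0.470 mV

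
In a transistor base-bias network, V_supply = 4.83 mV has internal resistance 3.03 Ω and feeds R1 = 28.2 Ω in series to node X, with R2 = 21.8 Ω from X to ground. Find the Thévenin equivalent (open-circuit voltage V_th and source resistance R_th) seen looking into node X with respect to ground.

V_th ≈ 1.99 mV, R_th ≈ 12.8 Ω

R1' = 3.03 + 28.2 = 31.23 Ω (source resistance + R1).
Open-circuit (no load on X): V_th = V_supply · R2/(R1' + R2) = 4.83 × 21.8/(31.23 + 21.8) = 1.986 mV.
With V_supply suppressed (replaced by a short), R_th = R1' ‖ R2 = (31.23 × 21.8)/(31.23 + 21.8) = 12.84 Ω.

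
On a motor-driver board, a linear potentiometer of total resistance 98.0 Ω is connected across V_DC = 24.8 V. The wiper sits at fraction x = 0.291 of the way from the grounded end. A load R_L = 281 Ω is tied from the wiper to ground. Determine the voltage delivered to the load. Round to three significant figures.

The pot divides into 69.48 Ω above the wiper and 28.52 Ω below.
R_L loads the lower segment: effective lower R = 25.89 Ω.
V_out = 24.8 × 25.89/(69.48 + 25.89) = 6.732 V.
(Unloaded: V_out = x·V_DC = 7.22 V.)

V_out ≈ 6.73 V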